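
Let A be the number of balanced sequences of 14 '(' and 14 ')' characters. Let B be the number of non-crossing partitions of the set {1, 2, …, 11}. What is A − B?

With 14 pairs the number of balanced bracket strings is the Catalan number C_14. So A = C_14 = 2674440.
The non-crossing partitions of [11] form a lattice of size C_11. So B = C_11 = 58786.
A − B = 2674440 − 58786 = 2615654.

2615654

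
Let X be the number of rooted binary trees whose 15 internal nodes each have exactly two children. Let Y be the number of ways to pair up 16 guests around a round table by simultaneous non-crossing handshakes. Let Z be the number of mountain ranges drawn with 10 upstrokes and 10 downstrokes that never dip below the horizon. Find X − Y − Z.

9676619

Full binary trees with n internal nodes are counted by C_n; here n = 15. So X = C_15 = 9694845.
Non-crossing handshake pairings of 2n people are counted by C_n; 16 people gives n = 8. So Y = C_8 = 1430.
Dyck paths of semilength n (length 2n) are counted by C_n; here n = 10. So Z = C_10 = 16796.
X − Y − Z = 9694845 − 1430 − 16796 = 9676619.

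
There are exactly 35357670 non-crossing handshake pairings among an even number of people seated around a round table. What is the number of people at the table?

32

Non-crossing handshake pairings of 2n people are counted by C_n; 35357670 = C_16.
So n = 16, and there are 2n = 32 people.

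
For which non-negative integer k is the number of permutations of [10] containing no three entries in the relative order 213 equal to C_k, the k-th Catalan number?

10

Permutations of [n] avoiding any single length-3 pattern are counted by C_n; here n = 10.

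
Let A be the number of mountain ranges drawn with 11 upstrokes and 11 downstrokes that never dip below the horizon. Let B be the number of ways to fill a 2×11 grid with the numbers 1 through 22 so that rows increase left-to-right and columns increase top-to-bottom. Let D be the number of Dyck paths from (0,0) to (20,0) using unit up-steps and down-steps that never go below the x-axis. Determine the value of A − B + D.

A Dyck path with 11 up-steps and 11 down-steps has semilength 11, so there are C_11 of them. So A = C_11 = 58786.
By the hook-length formula (or a Dyck-path bijection), SYT of shape 2×11 number C_11. So B = C_11 = 58786.
Dyck paths of semilength n (length 2n) are counted by C_n; here n = 10. So D = C_10 = 16796.
A − B + D = 58786 − 58786 + 16796 = 16796.

16796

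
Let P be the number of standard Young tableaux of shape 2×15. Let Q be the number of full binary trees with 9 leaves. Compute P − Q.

By the hook-length formula (or a Dyck-path bijection), SYT of shape 2×15 number C_15. So P = C_15 = 9694845.
Full binary trees with 9 leaves have 9−1 = 8 internal nodes, so there are C_8 of them. So Q = C_8 = 1430.
P − Q = 9694845 − 1430 = 9693415.

9693415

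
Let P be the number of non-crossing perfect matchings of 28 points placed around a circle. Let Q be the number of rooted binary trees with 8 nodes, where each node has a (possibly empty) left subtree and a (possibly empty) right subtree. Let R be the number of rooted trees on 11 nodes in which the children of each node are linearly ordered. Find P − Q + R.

Pairing 28 circle points by 14 non-crossing chords gives C_14 matchings. So P = C_14 = 2674440.
Rooted binary trees with 8 nodes (each child slot possibly empty) number C_8. So Q = C_8 = 1430.
Rooted ordered (plane) trees on m nodes have m−1 edges and are counted by C_{m−1}; m = 11 gives C_10. So R = C_10 = 16796.
P − Q + R = 2674440 − 1430 + 16796 = 2689806.

2689806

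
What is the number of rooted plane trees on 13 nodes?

208012

Rooted ordered (plane) trees on m nodes have m−1 edges and are counted by C_{m−1}; m = 13 gives C_12.
C_12 = C(24,12)/13 = 2704156/13 = 208012.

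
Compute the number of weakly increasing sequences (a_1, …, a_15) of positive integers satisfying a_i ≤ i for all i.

9694845

Such sub-staircase sequences of length n are counted by C_n; here n = 15.
C_15 = C(30,15)/16 = 155117520/16 = 9694845.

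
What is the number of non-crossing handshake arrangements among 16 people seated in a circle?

1430

Non-crossing handshake pairings of 2n people are counted by C_n; 16 people gives n = 8.
C_8 = C(16,8)/9 = 12870/9 = 1430.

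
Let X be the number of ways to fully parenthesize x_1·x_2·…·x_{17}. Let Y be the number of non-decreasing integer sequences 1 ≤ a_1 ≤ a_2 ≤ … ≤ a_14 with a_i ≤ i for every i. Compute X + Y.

Bracketing 17 factors into binary products is counted by C_{17−1} = C_16. So X = C_16 = 35357670.
Such sub-staircase sequences of length n are counted by C_n; here n = 14. So Y = C_14 = 2674440.
X + Y = 35357670 + 2674440 = 38032110.

38032110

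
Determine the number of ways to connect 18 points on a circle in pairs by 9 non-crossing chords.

Pairing 18 circle points by 9 non-crossing chords gives C_9 matchings.
C_9 = C_8 · 2(2·8+1)/(8+2) = 1430 · 34/10 = 4862.

4862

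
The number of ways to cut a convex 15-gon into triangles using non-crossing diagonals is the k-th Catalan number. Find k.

A convex 15-gon is triangulated into 13 triangles, and the number of such triangulations is the Catalan number C_{15−2} = C_13.

13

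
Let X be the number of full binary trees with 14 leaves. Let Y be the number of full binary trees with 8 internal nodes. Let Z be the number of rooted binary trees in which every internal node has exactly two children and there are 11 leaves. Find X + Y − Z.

727534

Full binary trees with 14 leaves have 14−1 = 13 internal nodes, so there are C_13 of them. So X = C_13 = 742900.
Full binary trees with n internal nodes are counted by C_n; here n = 8. So Y = C_8 = 1430.
Full binary trees with 11 leaves have 11−1 = 10 internal nodes, so there are C_10 of them. So Z = C_10 = 16796.
X + Y − Z = 742900 + 1430 − 16796 = 727534.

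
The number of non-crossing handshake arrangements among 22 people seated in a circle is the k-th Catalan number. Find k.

Non-crossing handshake pairings of 2n people are counted by C_n; 22 people gives n = 11.

11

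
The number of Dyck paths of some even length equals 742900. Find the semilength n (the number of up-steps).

13

Dyck paths of semilength n are counted by C_n. The Catalan number equal to 742900 is C_13.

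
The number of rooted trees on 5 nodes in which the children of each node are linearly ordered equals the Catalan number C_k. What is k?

4

Rooted ordered (plane) trees on m nodes have m−1 edges and are counted by C_{m−1}; m = 5 gives C_4.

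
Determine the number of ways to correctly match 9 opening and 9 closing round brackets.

With 9 pairs the number of balanced bracket strings is the Catalan number C_9.
C_9 = 4862.

4862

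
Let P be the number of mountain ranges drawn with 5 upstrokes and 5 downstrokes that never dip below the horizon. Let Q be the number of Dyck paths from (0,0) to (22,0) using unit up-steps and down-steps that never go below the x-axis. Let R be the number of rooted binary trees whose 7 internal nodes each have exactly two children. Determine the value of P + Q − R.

Paths of 5 up- and 5 down-steps that never dip below the axis are Dyck paths; their count is C_5. So P = C_5 = 42.
Paths of 11 up- and 11 down-steps that never dip below the axis are Dyck paths; their count is C_11. So Q = C_11 = 58786.
Full binary trees with n internal nodes are counted by C_n; here n = 7. So R = C_7 = 429.
P + Q − R = 42 + 58786 − 429 = 58399.

58399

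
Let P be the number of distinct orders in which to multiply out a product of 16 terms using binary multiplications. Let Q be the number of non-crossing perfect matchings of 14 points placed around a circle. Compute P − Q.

9694416

Bracketing 16 factors into binary products is counted by C_{16−1} = C_15. So P = C_15 = 9694845.
Pairing 14 circle points by 7 non-crossing chords gives C_7 matchings. So Q = C_7 = 429.
P − Q = 9694845 − 429 = 9694416.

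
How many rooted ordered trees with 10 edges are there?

16796

A rooted plane tree with 10 edges has 11 nodes, and the count is C_10.
C_10 = C(20,10)/11 = 184756/11 = 16796.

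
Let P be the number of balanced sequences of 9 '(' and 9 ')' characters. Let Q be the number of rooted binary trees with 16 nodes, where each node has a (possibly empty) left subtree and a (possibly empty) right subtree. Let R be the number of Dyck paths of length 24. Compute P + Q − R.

35154520

Balanced strings of n pairs of brackets are counted by C_n; here n = 9. So P = C_9 = 4862.
Binary trees (left/right distinguished) on n nodes are counted by C_n; here n = 16. So Q = C_16 = 35357670.
Dyck paths of semilength n (length 2n) are counted by C_n; here n = 12. So R = C_12 = 208012.
P + Q − R = 4862 + 35357670 − 208012 = 35154520.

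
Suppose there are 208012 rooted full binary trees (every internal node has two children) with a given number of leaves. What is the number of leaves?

Full binary trees with L leaves are counted by C_{L−1}; 208012 = C_12.
So the index is 12, and the number of leaves is 12 + 1 = 13.

13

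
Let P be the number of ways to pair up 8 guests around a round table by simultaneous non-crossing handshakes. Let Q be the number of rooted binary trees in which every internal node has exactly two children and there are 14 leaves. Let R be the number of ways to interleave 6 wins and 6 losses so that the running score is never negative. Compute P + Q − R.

With 8 = 2·4 people, non-crossing handshake pairings are non-crossing perfect matchings on a circle, counted by C_4. So P = C_4 = 14.
A full binary tree with L leaves has L−1 internal nodes and is counted by C_{L−1}; L = 14 gives C_13. So Q = C_13 = 742900.
Ballot sequences with n votes each where one side never trails are Dyck words, counted by C_n; here n = 6. So R = C_6 = 132.
P + Q − R = 14 + 742900 − 132 = 742782.

742782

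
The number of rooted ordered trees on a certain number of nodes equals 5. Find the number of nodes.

Rooted ordered trees on m nodes are counted by C_{m−1}. Since C_3 = 5, the index is 3.
So the index is 3, and the number of nodes is 3 + 1 = 4.

4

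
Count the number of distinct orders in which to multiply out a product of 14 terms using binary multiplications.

742900

Bracketing 14 factors into binary products is counted by C_{14−1} = C_13.
C_13 = C(26,13)/14 = 10400600/14 = 742900.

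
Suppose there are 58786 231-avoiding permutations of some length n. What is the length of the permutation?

Permutations of [n] avoiding a fixed length-3 pattern are counted by C_n. Since C_11 = 58786, the index is 11.

11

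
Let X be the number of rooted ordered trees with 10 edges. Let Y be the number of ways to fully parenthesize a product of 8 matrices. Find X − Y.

Rooted ordered trees with n edges are counted by C_n; here n = 10. So X = C_10 = 16796.
Bracketing 8 factors into binary products is counted by C_{8−1} = C_7. So Y = C_7 = 429.
X − Y = 16796 − 429 = 16367.

16367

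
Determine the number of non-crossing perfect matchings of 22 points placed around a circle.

58786

Pairing 22 circle points by 11 non-crossing chords gives C_11 matchings.
C_11 = 58786.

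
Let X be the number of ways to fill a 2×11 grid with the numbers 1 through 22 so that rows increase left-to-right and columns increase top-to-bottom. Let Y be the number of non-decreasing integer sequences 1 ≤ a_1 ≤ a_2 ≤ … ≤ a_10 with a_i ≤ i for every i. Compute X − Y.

41990

Standard Young tableaux of shape 2×n are counted by C_n; here n = 11. So X = C_11 = 58786.
Such sub-staircase sequences of length n are counted by C_n; here n = 10. So Y = C_10 = 16796.
X − Y = 58786 − 16796 = 41990.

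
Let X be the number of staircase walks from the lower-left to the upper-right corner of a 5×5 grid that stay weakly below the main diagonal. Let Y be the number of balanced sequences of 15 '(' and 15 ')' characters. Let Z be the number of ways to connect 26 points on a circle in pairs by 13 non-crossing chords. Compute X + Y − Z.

Monotone paths in an n×n grid that stay weakly below the diagonal are counted by C_n; here n = 5. So X = C_5 = 42.
Balanced strings of n pairs of brackets are counted by C_n; here n = 15. So Y = C_15 = 9694845.
Non-crossing perfect matchings of 2n points on a circle are counted by C_n; with 26 points, n = 13. So Z = C_13 = 742900.
X + Y − Z = 42 + 9694845 − 742900 = 8951987.

8951987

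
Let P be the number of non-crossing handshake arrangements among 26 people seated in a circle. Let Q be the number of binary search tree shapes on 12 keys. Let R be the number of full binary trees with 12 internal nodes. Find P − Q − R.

With 26 = 2·13 people, non-crossing handshake pairings are non-crossing perfect matchings on a circle, counted by C_13. So P = C_13 = 742900.
Binary trees (left/right distinguished) on n nodes are counted by C_n; here n = 12. So Q = C_12 = 208012.
The number of full binary trees on 12 internal nodes is the Catalan number C_12. So R = C_12 = 208012.
P − Q − R = 742900 − 208012 − 208012 = 326876.

326876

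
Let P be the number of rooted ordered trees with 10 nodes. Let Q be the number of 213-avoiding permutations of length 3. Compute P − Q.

A rooted plane tree on 10 nodes has 9 edges, and such trees are counted by C_9. So P = C_9 = 4862.
Permutations of [n] avoiding any single length-3 pattern are counted by C_n; here n = 3. So Q = C_3 = 5.
P − Q = 4862 − 5 = 4857.

4857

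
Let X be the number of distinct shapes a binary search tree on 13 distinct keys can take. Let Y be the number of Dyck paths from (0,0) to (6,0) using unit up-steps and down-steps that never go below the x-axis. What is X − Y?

742895

Rooted binary trees with 13 nodes (each child slot possibly empty) number C_13. So X = C_13 = 742900.
Paths of 3 up- and 3 down-steps that never dip below the axis are Dyck paths; their count is C_3. So Y = C_3 = 5.
X − Y = 742900 − 5 = 742895.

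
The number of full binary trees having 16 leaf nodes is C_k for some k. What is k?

15

A full binary tree with L leaves has L−1 internal nodes and is counted by C_{L−1}; L = 16 gives C_15.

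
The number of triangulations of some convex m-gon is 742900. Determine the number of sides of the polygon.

15

Triangulations of a convex m-gon are counted by C_{m−2}. Since C_13 = 742900, the index is 13.
So m − 2 = 13, giving m = 15 sides.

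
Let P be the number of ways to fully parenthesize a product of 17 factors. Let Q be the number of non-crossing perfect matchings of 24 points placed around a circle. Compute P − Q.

Parenthesizations of m factors correspond to full binary trees with m leaves, counted by C_{m−1}; m = 17 gives C_16. So P = C_16 = 35357670.
Non-crossing perfect matchings of 2n points on a circle are counted by C_n; with 24 points, n = 12. So Q = C_12 = 208012.
P − Q = 35357670 − 208012 = 35149658.

35149658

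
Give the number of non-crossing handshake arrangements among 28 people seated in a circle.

2674440

With 28 = 2·14 people, non-crossing handshake pairings are non-crossing perfect matchings on a circle, counted by C_14.
C_14 = C_13 · 2(2·13+1)/(13+2) = 742900 · 54/15 = 2674440.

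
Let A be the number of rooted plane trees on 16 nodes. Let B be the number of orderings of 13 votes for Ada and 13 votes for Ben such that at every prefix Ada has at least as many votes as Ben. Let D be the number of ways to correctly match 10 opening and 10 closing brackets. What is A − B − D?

8935149

Rooted ordered (plane) trees on m nodes have m−1 edges and are counted by C_{m−1}; m = 16 gives C_15. So A = C_15 = 9694845.
Ballot sequences with n votes each where one side never trails are Dyck words, counted by C_n; here n = 13. So B = C_13 = 742900.
With 10 pairs the number of balanced bracket strings is the Catalan number C_10. So D = C_10 = 16796.
A − B − D = 9694845 − 742900 − 16796 = 8935149.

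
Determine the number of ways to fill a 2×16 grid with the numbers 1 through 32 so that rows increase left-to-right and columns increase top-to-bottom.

35357670

Standard Young tableaux of shape 2×n are counted by C_n; here n = 16.
C_16 = 35357670.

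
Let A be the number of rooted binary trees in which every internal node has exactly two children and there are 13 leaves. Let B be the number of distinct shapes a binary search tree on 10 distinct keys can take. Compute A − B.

191216

Full binary trees with 13 leaves have 13−1 = 12 internal nodes, so there are C_12 of them. So A = C_12 = 208012.
There are C_n binary search tree shapes on n keys; with n = 10 that is C_10. So B = C_10 = 16796.
A − B = 208012 − 16796 = 191216.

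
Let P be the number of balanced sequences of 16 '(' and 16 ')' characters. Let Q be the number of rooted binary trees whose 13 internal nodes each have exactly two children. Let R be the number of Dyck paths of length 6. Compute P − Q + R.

34614775

With 16 pairs the number of balanced bracket strings is the Catalan number C_16. So P = C_16 = 35357670.
The number of full binary trees on 13 internal nodes is the Catalan number C_13. So Q = C_13 = 742900.
Paths of 3 up- and 3 down-steps that never dip below the axis are Dyck paths; their count is C_3. So R = C_3 = 5.
P − Q + R = 35357670 − 742900 + 5 = 34614775.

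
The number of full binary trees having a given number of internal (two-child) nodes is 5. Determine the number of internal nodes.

Full binary trees with n internal nodes are counted by C_n, and C_3 = 5.

3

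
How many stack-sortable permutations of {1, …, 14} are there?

By Knuth's characterisation, the stack-sortable permutations of length 14 are the 231-avoiders, numbering C_14.
C_14 = C(28,14)/15 = 40116600/15 = 2674440.

2674440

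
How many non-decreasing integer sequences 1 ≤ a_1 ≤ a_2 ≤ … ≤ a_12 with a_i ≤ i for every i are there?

208012

Weakly increasing sequences with a_i ≤ i biject with Dyck paths of semilength 12, so there are C_12.
C_12 = C_11 · 2(2·11+1)/(11+2) = 58786 · 46/13 = 208012.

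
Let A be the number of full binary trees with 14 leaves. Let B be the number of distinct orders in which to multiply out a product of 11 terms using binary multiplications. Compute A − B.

A full binary tree with L leaves has L−1 internal nodes and is counted by C_{L−1}; L = 14 gives C_13. So A = C_13 = 742900.
Parenthesizations of m factors correspond to full binary trees with m leaves, counted by C_{m−1}; m = 11 gives C_10. So B = C_10 = 16796.
A − B = 742900 − 16796 = 726104.

726104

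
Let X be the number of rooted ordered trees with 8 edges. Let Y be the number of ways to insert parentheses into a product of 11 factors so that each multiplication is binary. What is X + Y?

Rooted ordered trees with n edges are counted by C_n; here n = 8. So X = C_8 = 1430.
Ways to associate a product of 11 factors correspond to binary trees on 11 leaves, so the count is C_10. So Y = C_10 = 16796.
X + Y = 1430 + 16796 = 18226.

18226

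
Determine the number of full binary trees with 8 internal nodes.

The number of full binary trees on 8 internal nodes is the Catalan number C_8.
C_8 = C(16,8)/9 = 12870/9 = 1430.

1430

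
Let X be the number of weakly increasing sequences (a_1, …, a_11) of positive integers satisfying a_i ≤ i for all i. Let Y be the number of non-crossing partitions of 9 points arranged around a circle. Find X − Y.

53924

Weakly increasing sequences with a_i ≤ i biject with Dyck paths of semilength 11, so there are C_11. So X = C_11 = 58786.
The non-crossing partitions of [9] form a lattice of size C_9. So Y = C_9 = 4862.
X − Y = 58786 − 4862 = 53924.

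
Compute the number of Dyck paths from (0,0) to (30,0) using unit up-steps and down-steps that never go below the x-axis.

9694845

Dyck paths of semilength n (length 2n) are counted by C_n; here n = 15.
C_15 = 9694845.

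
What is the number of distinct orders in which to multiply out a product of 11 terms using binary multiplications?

Bracketing 11 factors into binary products is counted by C_{11−1} = C_10.
C_10 = C_9 · 2(2·9+1)/(9+2) = 4862 · 38/11 = 16796.

16796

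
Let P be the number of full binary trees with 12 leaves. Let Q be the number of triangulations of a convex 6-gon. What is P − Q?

A full binary tree with L leaves has L−1 internal nodes and is counted by C_{L−1}; L = 12 gives C_11. So P = C_11 = 58786.
Triangulations of a convex m-gon are counted by C_{m−2}; with m = 6 this is C_4. So Q = C_4 = 14.
P − Q = 58786 − 14 = 58772.

58772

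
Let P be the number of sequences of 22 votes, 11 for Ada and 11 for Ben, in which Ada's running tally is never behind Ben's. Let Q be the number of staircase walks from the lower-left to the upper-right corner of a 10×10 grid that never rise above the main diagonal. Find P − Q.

Reading a vote for the leader as '(' and for the other as ')' turns such a sequence into a balanced string of 11 pairs, so the count is C_11. So P = C_11 = 58786.
Sub-diagonal monotone paths from (0,0) to (10,10) biject with Dyck paths of semilength 10, giving C_10. So Q = C_10 = 16796.
P − Q = 58786 − 16796 = 41990.

41990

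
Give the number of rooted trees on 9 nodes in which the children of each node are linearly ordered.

1430

A rooted plane tree on 9 nodes has 8 edges, and such trees are counted by C_8.
C_8 = 1430.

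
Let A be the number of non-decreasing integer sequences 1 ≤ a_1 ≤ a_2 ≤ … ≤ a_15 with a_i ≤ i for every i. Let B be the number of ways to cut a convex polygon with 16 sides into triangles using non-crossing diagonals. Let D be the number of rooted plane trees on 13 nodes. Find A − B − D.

6812393

Such sub-staircase sequences of length n are counted by C_n; here n = 15. So A = C_15 = 9694845.
The number of triangulations of a 16-gon is the Catalan number C_14 (index = sides − 2). So B = C_14 = 2674440.
Rooted ordered (plane) trees on m nodes have m−1 edges and are counted by C_{m−1}; m = 13 gives C_12. So D = C_12 = 208012.
A − B − D = 9694845 − 2674440 − 208012 = 6812393.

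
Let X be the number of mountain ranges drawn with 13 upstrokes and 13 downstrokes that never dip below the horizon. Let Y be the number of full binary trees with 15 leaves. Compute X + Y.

Dyck paths of semilength n (length 2n) are counted by C_n; here n = 13. So X = C_13 = 742900.
A full binary tree with L leaves has L−1 internal nodes and is counted by C_{L−1}; L = 15 gives C_14. So Y = C_14 = 2674440.
X + Y = 742900 + 2674440 = 3417340.

3417340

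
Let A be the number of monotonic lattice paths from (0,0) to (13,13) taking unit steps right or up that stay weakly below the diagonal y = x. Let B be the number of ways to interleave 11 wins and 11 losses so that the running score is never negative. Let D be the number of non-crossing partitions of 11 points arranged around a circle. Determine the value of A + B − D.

Sub-diagonal monotone paths from (0,0) to (13,13) biject with Dyck paths of semilength 13, giving C_13. So A = C_13 = 742900.
Ballot sequences with n votes each where one side never trails are Dyck words, counted by C_n; here n = 11. So B = C_11 = 58786.
Non-crossing partitions of an n-element set are counted by C_n; here n = 11. So D = C_11 = 58786.
A + B − D = 742900 + 58786 − 58786 = 742900.

742900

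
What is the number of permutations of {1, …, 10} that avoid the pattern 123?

16796

For any fixed pattern of length 3, the pattern-avoiding permutations of [10] number C_10.
C_10 = C_9 · 2(2·9+1)/(9+2) = 4862 · 38/11 = 16796.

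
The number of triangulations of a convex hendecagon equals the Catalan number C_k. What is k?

9

A convex 11-gon is triangulated into 9 triangles, and the number of such triangulations is the Catalan number C_{11−2} = C_9.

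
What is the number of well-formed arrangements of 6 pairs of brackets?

132

A balanced arrangement of 6 bracket pairs is a Dyck word of semilength 6, so the count is C_6.
C_6 = 132.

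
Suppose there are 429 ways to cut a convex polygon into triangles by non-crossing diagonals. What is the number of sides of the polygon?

Triangulations of a convex m-gon are counted by C_{m−2}, and C_7 = 429.
So m − 2 = 7, giving m = 9 sides.

9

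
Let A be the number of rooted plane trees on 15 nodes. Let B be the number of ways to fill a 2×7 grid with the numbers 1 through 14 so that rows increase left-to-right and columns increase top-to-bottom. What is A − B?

A rooted plane tree on 15 nodes has 14 edges, and such trees are counted by C_14. So A = C_14 = 2674440.
By the hook-length formula (or a Dyck-path bijection), SYT of shape 2×7 number C_7. So B = C_7 = 429.
A − B = 2674440 − 429 = 2674011.

2674011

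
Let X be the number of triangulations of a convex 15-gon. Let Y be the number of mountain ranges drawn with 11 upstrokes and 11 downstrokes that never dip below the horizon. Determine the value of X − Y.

A convex 15-gon is triangulated into 13 triangles, and the number of such triangulations is the Catalan number C_{15−2} = C_13. So X = C_13 = 742900.
Dyck paths of semilength n (length 2n) are counted by C_n; here n = 11. So Y = C_11 = 58786.
X − Y = 742900 − 58786 = 684114.

684114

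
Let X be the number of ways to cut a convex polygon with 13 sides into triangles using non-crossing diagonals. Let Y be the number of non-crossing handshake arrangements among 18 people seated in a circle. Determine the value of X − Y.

A convex 13-gon is triangulated into 11 triangles, and the number of such triangulations is the Catalan number C_{13−2} = C_11. So X = C_11 = 58786.
With 18 = 2·9 people, non-crossing handshake pairings are non-crossing perfect matchings on a circle, counted by C_9. So Y = C_9 = 4862.
X − Y = 58786 − 4862 = 53924.

53924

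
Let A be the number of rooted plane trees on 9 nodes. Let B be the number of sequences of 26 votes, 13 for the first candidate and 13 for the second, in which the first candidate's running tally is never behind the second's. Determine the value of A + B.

A rooted plane tree on 9 nodes has 8 edges, and such trees are counted by C_8. So A = C_8 = 1430.
Reading a vote for the leader as '(' and for the other as ')' turns such a sequence into a balanced string of 13 pairs, so the count is C_13. So B = C_13 = 742900.
A + B = 1430 + 742900 = 744330.

744330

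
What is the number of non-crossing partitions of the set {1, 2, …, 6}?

132

The non-crossing partitions of [6] form a lattice of size C_6.
C_6 = C_5 · 2(2·5+1)/(5+2) = 42 · 22/7 = 132.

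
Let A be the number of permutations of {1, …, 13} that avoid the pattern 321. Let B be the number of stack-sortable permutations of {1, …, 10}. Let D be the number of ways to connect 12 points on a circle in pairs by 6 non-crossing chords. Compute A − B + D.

726236

For any fixed pattern of length 3, the pattern-avoiding permutations of [13] number C_13. So A = C_13 = 742900.
By Knuth's characterisation, the stack-sortable permutations of length 10 are the 231-avoiders, numbering C_10. So B = C_10 = 16796.
Pairing 12 circle points by 6 non-crossing chords gives C_6 matchings. So D = C_6 = 132.
A − B + D = 742900 − 16796 + 132 = 726236.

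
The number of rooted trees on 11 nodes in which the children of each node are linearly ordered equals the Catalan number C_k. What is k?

10

Rooted ordered (plane) trees on m nodes have m−1 edges and are counted by C_{m−1}; m = 11 gives C_10.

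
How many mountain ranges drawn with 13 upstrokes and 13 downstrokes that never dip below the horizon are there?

A Dyck path with 13 up-steps and 13 down-steps has semilength 13, so there are C_13 of them.
C_13 = C(26,13)/14 = 10400600/14 = 742900.

742900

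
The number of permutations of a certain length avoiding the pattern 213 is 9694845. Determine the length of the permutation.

15

Permutations of [n] avoiding a fixed length-3 pattern are counted by C_n; 9694845 = C_15.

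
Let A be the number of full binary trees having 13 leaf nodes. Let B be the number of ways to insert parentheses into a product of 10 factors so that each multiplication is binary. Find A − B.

A full binary tree with L leaves has L−1 internal nodes and is counted by C_{L−1}; L = 13 gives C_12. So A = C_12 = 208012.
Parenthesizations of m factors correspond to full binary trees with m leaves, counted by C_{m−1}; m = 10 gives C_9. So B = C_9 = 4862.
A − B = 208012 − 4862 = 203150.

203150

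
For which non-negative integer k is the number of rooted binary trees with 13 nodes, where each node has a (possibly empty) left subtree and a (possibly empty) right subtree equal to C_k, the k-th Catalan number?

13

There are C_n binary search tree shapes on n keys; with n = 13 that is C_13.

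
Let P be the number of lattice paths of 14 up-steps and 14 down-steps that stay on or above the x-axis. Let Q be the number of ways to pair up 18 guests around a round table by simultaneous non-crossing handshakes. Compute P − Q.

A Dyck path with 14 up-steps and 14 down-steps has semilength 14, so there are C_14 of them. So P = C_14 = 2674440.
Non-crossing handshake pairings of 2n people are counted by C_n; 18 people gives n = 9. So Q = C_9 = 4862.
P − Q = 2674440 − 4862 = 2669578.

2669578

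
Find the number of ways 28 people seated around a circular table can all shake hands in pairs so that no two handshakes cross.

2674440

With 28 = 2·14 people, non-crossing handshake pairings are non-crossing perfect matchings on a circle, counted by C_14.
C_14 = C_13 · 2(2·13+1)/(13+2) = 742900 · 54/15 = 2674440.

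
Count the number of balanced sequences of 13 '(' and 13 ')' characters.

742900

A balanced arrangement of 13 bracket pairs is a Dyck word of semilength 13, so the count is C_13.
C_13 = C(26,13)/14 = 10400600/14 = 742900.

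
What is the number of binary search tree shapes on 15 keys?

Binary trees (left/right distinguished) on n nodes are counted by C_n; here n = 15.
C_15 = C(30,15)/16 = 155117520/16 = 9694845.

9694845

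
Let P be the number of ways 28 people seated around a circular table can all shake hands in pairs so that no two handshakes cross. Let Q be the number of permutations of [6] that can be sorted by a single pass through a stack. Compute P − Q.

2674308

Non-crossing handshake pairings of 2n people are counted by C_n; 28 people gives n = 14. So P = C_14 = 2674440.
By Knuth's characterisation, the stack-sortable permutations of length 6 are the 231-avoiders, numbering C_6. So Q = C_6 = 132.
P − Q = 2674440 − 132 = 2674308.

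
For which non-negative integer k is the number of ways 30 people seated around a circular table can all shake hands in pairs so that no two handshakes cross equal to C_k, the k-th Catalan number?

15

Non-crossing handshake pairings of 2n people are counted by C_n; 30 people gives n = 15.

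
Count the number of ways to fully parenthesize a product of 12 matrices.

58786

Bracketing 12 factors into binary products is counted by C_{12−1} = C_11.
C_11 = C_10 · 2(2·10+1)/(10+2) = 16796 · 42/12 = 58786.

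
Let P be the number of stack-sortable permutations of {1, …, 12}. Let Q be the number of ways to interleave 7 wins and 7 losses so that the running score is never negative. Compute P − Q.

Stack-sortable permutations are exactly the 231-avoiding ones, counted by C_n; here n = 12. So P = C_12 = 208012.
Reading a vote for the leader as '(' and for the other as ')' turns such a sequence into a balanced string of 7 pairs, so the count is C_7. So Q = C_7 = 429.
P − Q = 208012 − 429 = 207583.

207583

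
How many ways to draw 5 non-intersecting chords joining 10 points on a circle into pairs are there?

Non-crossing perfect matchings of 2n points on a circle are counted by C_n; with 10 points, n = 5.
C_5 = C_4 · 2(2·4+1)/(4+2) = 14 · 18/6 = 42.

42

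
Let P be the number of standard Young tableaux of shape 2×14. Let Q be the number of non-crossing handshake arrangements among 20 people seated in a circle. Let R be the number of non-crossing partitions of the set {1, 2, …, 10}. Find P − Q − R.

2640848

By the hook-length formula (or a Dyck-path bijection), SYT of shape 2×14 number C_14. So P = C_14 = 2674440.
Non-crossing handshake pairings of 2n people are counted by C_n; 20 people gives n = 10. So Q = C_10 = 16796.
The non-crossing partitions of [10] form a lattice of size C_10. So R = C_10 = 16796.
P − Q − R = 2674440 − 16796 − 16796 = 2640848.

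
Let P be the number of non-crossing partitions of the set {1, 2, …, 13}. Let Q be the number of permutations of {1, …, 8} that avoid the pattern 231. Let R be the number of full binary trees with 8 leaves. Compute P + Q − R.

The non-crossing partitions of [13] form a lattice of size C_13. So P = C_13 = 742900.
For any fixed pattern of length 3, the pattern-avoiding permutations of [8] number C_8. So Q = C_8 = 1430.
A full binary tree with L leaves has L−1 internal nodes and is counted by C_{L−1}; L = 8 gives C_7. So R = C_7 = 429.
P + Q − R = 742900 + 1430 − 429 = 743901.

743901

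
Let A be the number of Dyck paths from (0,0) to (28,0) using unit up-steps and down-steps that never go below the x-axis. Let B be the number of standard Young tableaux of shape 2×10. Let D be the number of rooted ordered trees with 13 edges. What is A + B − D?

1948336

Paths of 14 up- and 14 down-steps that never dip below the axis are Dyck paths; their count is C_14. So A = C_14 = 2674440.
Standard Young tableaux of shape 2×n are counted by C_n; here n = 10. So B = C_10 = 16796.
Rooted ordered trees with n edges are counted by C_n; here n = 13. So D = C_13 = 742900.
A + B − D = 2674440 + 16796 − 742900 = 1948336.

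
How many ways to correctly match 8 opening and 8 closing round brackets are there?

1430

Balanced strings of n pairs of brackets are counted by C_n; here n = 8.
C_8 = C(16,8)/9 = 12870/9 = 1430.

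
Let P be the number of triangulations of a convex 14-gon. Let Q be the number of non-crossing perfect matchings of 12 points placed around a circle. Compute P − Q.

207880

The number of triangulations of a 14-gon is the Catalan number C_12 (index = sides − 2). So P = C_12 = 208012.
Pairing 12 circle points by 6 non-crossing chords gives C_6 matchings. So Q = C_6 = 132.
P − Q = 208012 − 132 = 207880.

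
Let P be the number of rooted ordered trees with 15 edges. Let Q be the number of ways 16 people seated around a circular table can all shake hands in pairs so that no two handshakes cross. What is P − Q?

9693415

A rooted plane tree with 15 edges has 16 nodes, and the count is C_15. So P = C_15 = 9694845.
Non-crossing handshake pairings of 2n people are counted by C_n; 16 people gives n = 8. So Q = C_8 = 1430.
P − Q = 9694845 − 1430 = 9693415.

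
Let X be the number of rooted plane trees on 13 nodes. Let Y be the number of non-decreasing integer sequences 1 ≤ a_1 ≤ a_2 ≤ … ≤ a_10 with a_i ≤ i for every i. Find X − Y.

A rooted plane tree on 13 nodes has 12 edges, and such trees are counted by C_12. So X = C_12 = 208012.
Such sub-staircase sequences of length n are counted by C_n; here n = 10. So Y = C_10 = 16796.
X − Y = 208012 − 16796 = 191216.

191216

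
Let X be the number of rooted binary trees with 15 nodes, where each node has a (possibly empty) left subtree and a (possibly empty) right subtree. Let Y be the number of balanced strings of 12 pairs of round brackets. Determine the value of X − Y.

Rooted binary trees with 15 nodes (each child slot possibly empty) number C_15. So X = C_15 = 9694845.
Balanced strings of n pairs of brackets are counted by C_n; here n = 12. So Y = C_12 = 208012.
X − Y = 9694845 − 208012 = 9486833.

9486833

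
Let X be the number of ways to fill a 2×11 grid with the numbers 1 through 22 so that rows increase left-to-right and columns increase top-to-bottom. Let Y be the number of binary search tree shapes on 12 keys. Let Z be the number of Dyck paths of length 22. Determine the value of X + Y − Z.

208012

Standard Young tableaux of shape 2×n are counted by C_n; here n = 11. So X = C_11 = 58786.
Binary trees (left/right distinguished) on n nodes are counted by C_n; here n = 12. So Y = C_12 = 208012.
Paths of 11 up- and 11 down-steps that never dip below the axis are Dyck paths; their count is C_11. So Z = C_11 = 58786.
X + Y − Z = 58786 + 208012 − 58786 = 208012.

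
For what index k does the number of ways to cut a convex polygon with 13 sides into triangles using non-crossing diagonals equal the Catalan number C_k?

11

The number of triangulations of a 13-gon is the Catalan number C_11 (index = sides − 2).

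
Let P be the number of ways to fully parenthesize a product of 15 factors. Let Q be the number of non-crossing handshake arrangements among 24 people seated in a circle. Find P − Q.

Parenthesizations of m factors correspond to full binary trees with m leaves, counted by C_{m−1}; m = 15 gives C_14. So P = C_14 = 2674440.
Non-crossing handshake pairings of 2n people are counted by C_n; 24 people gives n = 12. So Q = C_12 = 208012.
P − Q = 2674440 − 208012 = 2466428.

2466428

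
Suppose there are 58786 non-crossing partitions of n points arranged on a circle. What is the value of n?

11

Non-crossing partitions of [n] are counted by C_n. The Catalan number equal to 58786 is C_11.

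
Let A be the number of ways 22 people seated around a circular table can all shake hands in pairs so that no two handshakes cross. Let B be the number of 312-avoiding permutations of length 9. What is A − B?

53924

With 22 = 2·11 people, non-crossing handshake pairings are non-crossing perfect matchings on a circle, counted by C_11. So A = C_11 = 58786.
For any fixed pattern of length 3, the pattern-avoiding permutations of [9] number C_9. So B = C_9 = 4862.
A − B = 58786 − 4862 = 53924.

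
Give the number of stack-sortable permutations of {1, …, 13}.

Stack-sortable permutations are exactly the 231-avoiding ones, counted by C_n; here n = 13.
C_13 = C_12 · 2(2·12+1)/(12+2) = 208012 · 50/14 = 742900.

742900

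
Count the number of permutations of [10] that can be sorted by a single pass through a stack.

By Knuth's characterisation, the stack-sortable permutations of length 10 are the 231-avoiders, numbering C_10.
C_10 = 16796.

16796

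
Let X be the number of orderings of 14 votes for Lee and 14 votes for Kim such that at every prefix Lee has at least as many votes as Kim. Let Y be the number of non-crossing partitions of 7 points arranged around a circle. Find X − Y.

Reading a vote for the leader as '(' and for the other as ')' turns such a sequence into a balanced string of 14 pairs, so the count is C_14. So X = C_14 = 2674440.
Non-crossing partitions of an n-element set are counted by C_n; here n = 7. So Y = C_7 = 429.
X − Y = 2674440 − 429 = 2674011.

2674011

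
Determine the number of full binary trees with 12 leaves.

58786

A full binary tree with L leaves has L−1 internal nodes and is counted by C_{L−1}; L = 12 gives C_11.
C_11 = C_10 · 2(2·10+1)/(10+2) = 16796 · 42/12 = 58786.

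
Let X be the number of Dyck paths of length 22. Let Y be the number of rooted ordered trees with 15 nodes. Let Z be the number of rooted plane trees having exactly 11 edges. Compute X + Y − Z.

2674440

Dyck paths of semilength n (length 2n) are counted by C_n; here n = 11. So X = C_11 = 58786.
Rooted ordered (plane) trees on m nodes have m−1 edges and are counted by C_{m−1}; m = 15 gives C_14. So Y = C_14 = 2674440.
A rooted plane tree with 11 edges has 12 nodes, and the count is C_11. So Z = C_11 = 58786.
X + Y − Z = 58786 + 2674440 − 58786 = 2674440.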